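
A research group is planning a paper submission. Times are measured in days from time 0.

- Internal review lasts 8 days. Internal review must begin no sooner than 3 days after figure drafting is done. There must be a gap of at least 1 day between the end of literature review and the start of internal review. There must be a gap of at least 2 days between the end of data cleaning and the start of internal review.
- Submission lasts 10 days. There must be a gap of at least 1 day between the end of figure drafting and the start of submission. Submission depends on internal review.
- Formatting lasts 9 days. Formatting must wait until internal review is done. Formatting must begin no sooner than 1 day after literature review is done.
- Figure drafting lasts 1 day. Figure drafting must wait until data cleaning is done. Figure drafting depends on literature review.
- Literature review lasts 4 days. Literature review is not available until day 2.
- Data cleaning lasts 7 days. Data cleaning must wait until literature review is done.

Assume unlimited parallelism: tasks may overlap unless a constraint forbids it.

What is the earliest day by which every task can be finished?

35

Literature review waits on its own release at day 2, so it starts at day 2 and finishes at 2 + 4 = day 6.
Data cleaning waits on literature review (finishes day 6), so it starts at day 6 and finishes at 6 + 7 = day 13.
For figure drafting: data cleaning (finishes day 13); literature review (finishes day 6). Taking the maximum gives a start of day 13, and it finishes at 13 + 1 = day 14.
For internal review: figure drafting (finishes day 14, plus 3-day gap → day 17); literature review (finishes day 6, plus 1-day gap → day 7); data cleaning (finishes day 13, plus 2-day gap → day 15). Taking the maximum gives a start of day 17, and it finishes at 17 + 8 = day 25.
Submission cannot start until figure drafting (finishes day 14, plus 1-day gap → day 15); internal review (finishes day 25). The controlling bound is day 25, so submission finishes at 25 + 10 = day 35.
Formatting cannot start until internal review (finishes day 25); literature review (finishes day 6, plus 1-day gap → day 7). The controlling bound is day 25, so formatting finishes at 25 + 9 = day 34.
All tasks are finished once the last one completes. Finish times: Literature review at 6, Data cleaning at 13, Figure drafting at 14, Internal review at 25, Formatting at 34, Submission at 35. The latest is day 35.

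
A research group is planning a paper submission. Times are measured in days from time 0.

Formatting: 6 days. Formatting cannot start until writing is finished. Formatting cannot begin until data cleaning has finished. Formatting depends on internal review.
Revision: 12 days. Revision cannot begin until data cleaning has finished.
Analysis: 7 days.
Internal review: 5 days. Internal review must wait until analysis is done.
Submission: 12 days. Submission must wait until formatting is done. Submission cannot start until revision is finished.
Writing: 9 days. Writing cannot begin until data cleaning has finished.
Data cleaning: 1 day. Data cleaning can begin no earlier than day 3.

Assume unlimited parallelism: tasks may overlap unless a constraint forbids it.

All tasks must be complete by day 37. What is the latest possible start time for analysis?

Submission must finish by day 37; it takes 12 days, so it must start by 37 − 12 = day 25.
Formatting feeds into submission (must start by day 25); so formatting must finish by day 25 and therefore start by day 19.
Internal review has to be done before formatting (must start by day 19). That means finishing by day 19, i.e. starting by 19 − 5 = day 14.
Analysis must finish before internal review (must start by day 14). With a 7-day duration, analysis must start by 14 − 7 = day 7.

7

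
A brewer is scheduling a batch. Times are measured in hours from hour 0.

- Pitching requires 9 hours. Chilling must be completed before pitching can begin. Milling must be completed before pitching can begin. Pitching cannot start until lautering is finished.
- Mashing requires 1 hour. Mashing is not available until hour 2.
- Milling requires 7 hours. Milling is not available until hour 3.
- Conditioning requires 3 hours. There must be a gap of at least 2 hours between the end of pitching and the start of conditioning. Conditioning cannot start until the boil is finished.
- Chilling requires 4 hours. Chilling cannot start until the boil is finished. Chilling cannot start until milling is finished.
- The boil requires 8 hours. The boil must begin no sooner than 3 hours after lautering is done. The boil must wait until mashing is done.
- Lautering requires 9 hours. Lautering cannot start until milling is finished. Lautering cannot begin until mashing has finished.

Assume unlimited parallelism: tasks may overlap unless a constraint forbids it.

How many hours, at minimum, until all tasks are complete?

48

Mashing cannot begin until its own release at hour 2. It runs from hour 2 to 2 + 1 = hour 3.
After its own release at hour 3, milling can start at hour 3 and finishes at hour 10.
Lautering needs all of milling (finishes hour 10); mashing (finishes hour 3). That puts its earliest start at hour 10; it finishes at 10 + 9 = hour 19.
For the boil: lautering (finishes hour 19, plus 3-hour gap → hour 22); mashing (finishes hour 3). Taking the maximum gives a start of hour 22, and it finishes at 22 + 8 = hour 30.
Chilling cannot start until the boil (finishes hour 30); milling (finishes hour 10). The controlling bound is hour 30, so chilling finishes at 30 + 4 = hour 34.
Pitching has to wait for chilling (finishes hour 34); milling (finishes hour 10); lautering (finishes hour 19). The latest of these is hour 34, so pitching runs hour 34 to 34 + 9 = hour 43.
For conditioning: pitching (finishes hour 43, plus 2-hour gap → hour 45); the boil (finishes hour 30). Taking the maximum gives a start of hour 45, and it finishes at 45 + 3 = hour 48.
All tasks are finished once the last one completes. Finish times: Milling at 10, Mashing at 3, Lautering at 19, The boil at 30, Chilling at 34, Pitching at 43, Conditioning at 48. The latest is hour 48.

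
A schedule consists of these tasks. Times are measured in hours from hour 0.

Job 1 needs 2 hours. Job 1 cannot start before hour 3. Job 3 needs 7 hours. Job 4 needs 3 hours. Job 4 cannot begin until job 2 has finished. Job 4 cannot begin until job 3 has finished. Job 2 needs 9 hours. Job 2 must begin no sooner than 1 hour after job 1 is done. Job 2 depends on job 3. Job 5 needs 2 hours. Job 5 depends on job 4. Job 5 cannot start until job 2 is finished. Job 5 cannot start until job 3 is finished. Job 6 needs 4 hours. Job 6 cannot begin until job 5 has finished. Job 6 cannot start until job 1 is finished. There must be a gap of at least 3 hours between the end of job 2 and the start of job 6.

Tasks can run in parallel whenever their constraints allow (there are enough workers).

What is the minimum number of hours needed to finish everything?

25

Job 3 has no prerequisites, so it starts at hour 0 and finishes at hour 7.
After its own release at hour 3, job 1 can start at hour 3 and finishes at hour 5.
Job 2 cannot start until job 1 (finishes hour 5, plus 1-hour gap → hour 6); job 3 (finishes hour 7). The controlling bound is hour 7, so job 2 finishes at 7 + 9 = hour 16.
For job 4: job 2 (finishes hour 16); job 3 (finishes hour 7). Taking the maximum gives a start of hour 16, and it finishes at 16 + 3 = hour 19.
Job 5 cannot start until job 4 (finishes hour 19); job 2 (finishes hour 16); job 3 (finishes hour 7). The controlling bound is hour 19, so job 5 finishes at 19 + 2 = hour 21.
For job 6: job 5 (finishes hour 21); job 1 (finishes hour 5); job 2 (finishes hour 16, plus 3-hour gap → hour 19). Taking the maximum gives a start of hour 21, and it finishes at 21 + 4 = hour 25.
All tasks are finished once the last one completes. Finish times: Job 1 at 5, Job 2 at 16, Job 3 at 7, Job 4 at 19, Job 5 at 21, Job 6 at 25. The latest is hour 25.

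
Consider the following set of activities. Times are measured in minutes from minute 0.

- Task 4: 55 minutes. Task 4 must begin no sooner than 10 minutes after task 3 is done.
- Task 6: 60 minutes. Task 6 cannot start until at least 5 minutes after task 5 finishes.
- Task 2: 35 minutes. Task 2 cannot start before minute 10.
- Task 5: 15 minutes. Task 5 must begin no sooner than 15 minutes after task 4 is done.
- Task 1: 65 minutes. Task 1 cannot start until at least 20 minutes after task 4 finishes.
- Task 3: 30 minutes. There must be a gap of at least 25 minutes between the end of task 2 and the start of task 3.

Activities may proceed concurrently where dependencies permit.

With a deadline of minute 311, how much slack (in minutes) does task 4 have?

51

Task 2 waits on its own release at minute 10, so it starts at minute 10 and finishes at 10 + 35 = minute 45.
Task 3 cannot begin until task 2 (finishes minute 45, plus 25-minute gap → minute 70). It runs from minute 70 to 70 + 30 = minute 100.
Task 4 waits on task 3 (finishes minute 100, plus 10-minute gap → minute 110), so it starts at minute 110 and finishes at 110 + 55 = minute 165.

Working backward from the deadline:
Task 1 has no dependents, so it just needs to finish by minute 311. Starting by 311 − 65 = minute 246 achieves that.
Task 6 must finish by minute 311; it takes 60 minutes, so it must start by 311 − 60 = minute 251.
Task 5 has to be done before task 6 (must start by minute 251, minus 5-minute gap → minute 246). That means finishing by minute 246, i.e. starting by 246 − 15 = minute 231.
Task 4 must finish in time for task 1 (must start by minute 246, minus 20-minute gap → minute 226); task 5 (must start by minute 231, minus 15-minute gap → minute 216). The tightest is minute 216, so task 4 must start by 216 − 55 = minute 161.
So task 4 can start as early as minute 110 and as late as minute 161, giving 161 − 110 = 51 minutes of slack.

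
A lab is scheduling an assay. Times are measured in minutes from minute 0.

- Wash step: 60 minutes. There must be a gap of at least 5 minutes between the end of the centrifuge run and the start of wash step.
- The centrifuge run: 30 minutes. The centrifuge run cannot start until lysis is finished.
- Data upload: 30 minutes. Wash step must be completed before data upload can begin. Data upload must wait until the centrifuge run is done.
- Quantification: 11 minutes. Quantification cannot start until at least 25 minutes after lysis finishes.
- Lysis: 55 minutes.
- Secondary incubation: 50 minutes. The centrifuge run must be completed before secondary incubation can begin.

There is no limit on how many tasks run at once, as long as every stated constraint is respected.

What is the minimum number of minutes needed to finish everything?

180

Lysis can start immediately at minute 0; it finishes at minute 55.
Quantification waits on lysis (finishes minute 55, plus 25-minute gap → minute 80), so it starts at minute 80 and finishes at 80 + 11 = minute 91.
The centrifuge run waits on lysis (finishes minute 55), so it starts at minute 55 and finishes at 55 + 30 = minute 85.
Secondary incubation cannot begin until the centrifuge run (finishes minute 85). It runs from minute 85 to 85 + 50 = minute 135.
Wash step cannot begin until the centrifuge run (finishes minute 85, plus 5-minute gap → minute 90). It runs from minute 90 to 90 + 60 = minute 150.
Data upload cannot start until wash step (finishes minute 150); the centrifuge run (finishes minute 85). The controlling bound is minute 150, so data upload finishes at 150 + 30 = minute 180.
All tasks are finished once the last one completes. Finish times: Lysis at 55, The centrifuge run at 85, Wash step at 150, Secondary incubation at 135, Quantification at 91, Data upload at 180. The latest is minute 180.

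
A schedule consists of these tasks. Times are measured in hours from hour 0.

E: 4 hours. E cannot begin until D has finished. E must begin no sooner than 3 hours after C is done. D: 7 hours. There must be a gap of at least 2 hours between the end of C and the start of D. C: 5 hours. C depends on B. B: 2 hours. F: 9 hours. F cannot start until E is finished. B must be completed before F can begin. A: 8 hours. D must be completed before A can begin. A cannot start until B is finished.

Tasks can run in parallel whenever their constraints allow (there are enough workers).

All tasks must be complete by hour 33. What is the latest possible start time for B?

A must finish by hour 33; it takes 8 hours, so it must start by 33 − 8 = hour 25.
F has no dependents, so it just needs to finish by hour 33. Starting by 33 − 9 = hour 24 achieves that.
E must finish before F (must start by hour 24). With a 4-hour duration, E must start by 24 − 4 = hour 20.
D has several dependents: A (must start by hour 25); E (must start by hour 20). The earliest of those limits is hour 20, so D must start by 20 − 7 = hour 13.
C feeds D (must start by hour 13, minus 2-hour gap → hour 11); E (must start by hour 20, minus 3-hour gap → hour 17). Taking the minimum, C must finish by hour 11 and start by 11 − 5 = hour 6.
B has several dependents: A (must start by hour 25); C (must start by hour 6); F (must start by hour 24). The earliest of those limits is hour 6, so B must start by 6 − 2 = hour 4.

4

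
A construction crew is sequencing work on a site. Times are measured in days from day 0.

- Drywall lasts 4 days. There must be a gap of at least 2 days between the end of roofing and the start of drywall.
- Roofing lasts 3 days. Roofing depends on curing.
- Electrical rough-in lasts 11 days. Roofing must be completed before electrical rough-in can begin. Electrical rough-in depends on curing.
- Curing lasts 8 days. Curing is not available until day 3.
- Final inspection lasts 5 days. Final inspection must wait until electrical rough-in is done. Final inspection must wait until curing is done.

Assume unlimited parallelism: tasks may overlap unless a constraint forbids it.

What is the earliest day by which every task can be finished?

30

Curing waits on its own release at day 3, so it starts at day 3 and finishes at 3 + 8 = day 11.
Roofing cannot begin until curing (finishes day 11). It runs from day 11 to 11 + 3 = day 14.
After roofing (finishes day 14, plus 2-day gap → day 16), drywall can start at day 16 and finishes at day 20.
For electrical rough-in: roofing (finishes day 14); curing (finishes day 11). Taking the maximum gives a start of day 14, and it finishes at 14 + 11 = day 25.
Final inspection needs all of electrical rough-in (finishes day 25); curing (finishes day 11). That puts its earliest start at day 25; it finishes at 25 + 5 = day 30.
All tasks are finished once the last one completes. Finish times: Curing at 11, Roofing at 14, Electrical rough-in at 25, Drywall at 20, Final inspection at 30. The latest is day 30.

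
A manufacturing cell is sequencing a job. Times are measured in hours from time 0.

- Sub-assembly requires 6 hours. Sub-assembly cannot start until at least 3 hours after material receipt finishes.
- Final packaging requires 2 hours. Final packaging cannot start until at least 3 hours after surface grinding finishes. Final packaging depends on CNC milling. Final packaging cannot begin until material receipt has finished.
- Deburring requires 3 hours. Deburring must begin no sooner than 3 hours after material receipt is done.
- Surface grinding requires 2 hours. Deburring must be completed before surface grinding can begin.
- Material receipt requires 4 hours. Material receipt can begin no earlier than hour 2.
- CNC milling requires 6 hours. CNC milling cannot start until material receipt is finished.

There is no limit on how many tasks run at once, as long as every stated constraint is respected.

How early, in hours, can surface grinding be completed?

14

Material receipt cannot begin until its own release at hour 2. It runs from hour 2 to 2 + 4 = hour 6.
Deburring waits on material receipt (finishes hour 6, plus 3-hour gap → hour 9), so it starts at hour 9 and finishes at 9 + 3 = hour 12.
Surface grinding waits on deburring (finishes hour 12), so it starts at hour 12 and finishes at 12 + 2 = hour 14.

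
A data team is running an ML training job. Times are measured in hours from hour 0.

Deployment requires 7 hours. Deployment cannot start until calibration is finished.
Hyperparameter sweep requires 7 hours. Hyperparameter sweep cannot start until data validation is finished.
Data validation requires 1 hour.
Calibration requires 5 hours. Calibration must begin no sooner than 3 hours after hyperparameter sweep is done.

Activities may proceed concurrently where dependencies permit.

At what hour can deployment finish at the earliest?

23

Data validation can start immediately at hour 0; it finishes at hour 1.
Hyperparameter sweep cannot begin until data validation (finishes hour 1). It runs from hour 1 to 1 + 7 = hour 8.
Calibration waits on hyperparameter sweep (finishes hour 8, plus 3-hour gap → hour 11), so it starts at hour 11 and finishes at 11 + 5 = hour 16.
Deployment cannot begin until calibration (finishes hour 16). It runs from hour 16 to 16 + 7 = hour 23.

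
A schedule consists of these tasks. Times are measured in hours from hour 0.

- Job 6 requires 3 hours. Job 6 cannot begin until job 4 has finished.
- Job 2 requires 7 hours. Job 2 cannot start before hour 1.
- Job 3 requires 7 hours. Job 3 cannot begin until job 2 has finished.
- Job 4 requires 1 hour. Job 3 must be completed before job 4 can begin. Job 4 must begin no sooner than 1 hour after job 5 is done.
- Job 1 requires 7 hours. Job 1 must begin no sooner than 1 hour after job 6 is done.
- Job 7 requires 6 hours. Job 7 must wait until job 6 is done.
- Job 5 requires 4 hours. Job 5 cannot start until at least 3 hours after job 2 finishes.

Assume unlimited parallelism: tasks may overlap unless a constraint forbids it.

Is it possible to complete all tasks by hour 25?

Job 2 cannot begin until its own release at hour 1. It runs from hour 1 to 1 + 7 = hour 8.
Job 5 waits on job 2 (finishes hour 8, plus 3-hour gap → hour 11), so it starts at hour 11 and finishes at 11 + 4 = hour 15.
Job 3 cannot begin until job 2 (finishes hour 8). It runs from hour 8 to 8 + 7 = hour 15.
Job 4 has to wait for job 3 (finishes hour 15); job 5 (finishes hour 15, plus 1-hour gap → hour 16). The latest of these is hour 16, so job 4 runs hour 16 to 16 + 1 = hour 17.
Job 6 waits on job 4 (finishes hour 17), so it starts at hour 17 and finishes at 17 + 3 = hour 20.
After job 6 (finishes hour 20), job 7 can start at hour 20 and finishes at hour 26.
Job 1 waits on job 6 (finishes hour 20, plus 1-hour gap → hour 21), so it starts at hour 21 and finishes at 21 + 7 = hour 28.
The earliest everything can be done is hour 28, which is after the deadline of 25, so it is not possible.

No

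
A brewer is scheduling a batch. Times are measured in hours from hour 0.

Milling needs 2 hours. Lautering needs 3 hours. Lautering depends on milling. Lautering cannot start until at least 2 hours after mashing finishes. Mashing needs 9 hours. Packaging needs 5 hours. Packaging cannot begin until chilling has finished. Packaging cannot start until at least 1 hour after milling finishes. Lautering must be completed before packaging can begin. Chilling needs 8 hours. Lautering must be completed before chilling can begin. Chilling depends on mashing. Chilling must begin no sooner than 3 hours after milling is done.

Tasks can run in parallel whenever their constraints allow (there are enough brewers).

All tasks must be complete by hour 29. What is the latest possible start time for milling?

11

To finish by hour 29, packaging (duration 5) must start no later than hour 24.
Chilling feeds into packaging (must start by hour 24); so chilling must finish by hour 24 and therefore start by hour 16.
Lautering must finish in time for chilling (must start by hour 16); packaging (must start by hour 24). The tightest is hour 16, so lautering must start by 16 − 3 = hour 13.
Milling has several dependents: lautering (must start by hour 13); chilling (must start by hour 16, minus 3-hour gap → hour 13); packaging (must start by hour 24, minus 1-hour gap → hour 23). The earliest of those limits is hour 13, so milling must start by 13 − 2 = hour 11.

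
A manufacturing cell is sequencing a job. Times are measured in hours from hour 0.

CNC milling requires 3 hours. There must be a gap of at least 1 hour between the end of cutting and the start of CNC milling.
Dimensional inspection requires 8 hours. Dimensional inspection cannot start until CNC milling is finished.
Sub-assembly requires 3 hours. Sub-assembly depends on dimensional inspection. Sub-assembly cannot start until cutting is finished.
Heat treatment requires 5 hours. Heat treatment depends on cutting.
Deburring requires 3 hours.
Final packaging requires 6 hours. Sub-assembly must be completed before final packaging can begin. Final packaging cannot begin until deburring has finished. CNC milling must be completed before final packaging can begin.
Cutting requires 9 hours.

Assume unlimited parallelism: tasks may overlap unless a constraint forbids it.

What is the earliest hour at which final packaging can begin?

24

Nothing blocks deburring, so it runs from hour 0 to hour 3.
Cutting has no prerequisites, so it starts at hour 0 and finishes at hour 9.
After cutting (finishes hour 9, plus 1-hour gap → hour 10), CNC milling can start at hour 10 and finishes at hour 13.
Dimensional inspection waits on CNC milling (finishes hour 13), so it starts at hour 13 and finishes at 13 + 8 = hour 21.
Sub-assembly needs all of dimensional inspection (finishes hour 21); cutting (finishes hour 9). That puts its earliest start at hour 21; it finishes at 21 + 3 = hour 24.
Final packaging waits on sub-assembly (finishes hour 24); deburring (finishes hour 3); CNC milling (finishes hour 13). The latest of these is hour 24, which is the earliest final packaging can start.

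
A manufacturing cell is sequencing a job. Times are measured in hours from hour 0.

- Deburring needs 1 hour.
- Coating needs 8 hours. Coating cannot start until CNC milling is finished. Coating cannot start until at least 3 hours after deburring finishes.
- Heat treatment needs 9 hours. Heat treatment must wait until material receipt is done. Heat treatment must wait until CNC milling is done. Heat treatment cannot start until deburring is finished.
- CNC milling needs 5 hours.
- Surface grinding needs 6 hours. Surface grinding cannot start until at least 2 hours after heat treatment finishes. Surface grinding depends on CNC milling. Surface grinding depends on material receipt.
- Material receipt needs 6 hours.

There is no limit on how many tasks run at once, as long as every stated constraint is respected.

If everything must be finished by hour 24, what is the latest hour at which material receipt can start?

1

Nothing follows surface grinding; the deadline of hour 24 is its only limit. It must start by 24 − 6 = hour 18.
Since surface grinding (must start by hour 18, minus 2-hour gap → hour 16) depends on it, heat treatment must finish by hour 16. Backing off its 9-hour duration gives a latest start of hour 7.
For material receipt: heat treatment (must start by hour 7); surface grinding (must start by hour 18). The most restrictive is hour 7; with a 6-hour duration, material receipt must start by hour 1.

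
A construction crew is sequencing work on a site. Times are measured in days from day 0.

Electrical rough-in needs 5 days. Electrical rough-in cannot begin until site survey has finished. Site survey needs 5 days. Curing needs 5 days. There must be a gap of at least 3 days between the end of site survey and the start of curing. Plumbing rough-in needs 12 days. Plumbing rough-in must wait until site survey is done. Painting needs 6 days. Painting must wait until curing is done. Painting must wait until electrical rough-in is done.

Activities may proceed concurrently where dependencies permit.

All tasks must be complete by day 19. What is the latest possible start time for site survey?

0

Painting has no dependents, so it just needs to finish by day 19. Starting by 19 − 6 = day 13 achieves that.
Curing must finish before painting (must start by day 13). With a 5-day duration, curing must start by 13 − 5 = day 8.
To finish by day 19, plumbing rough-in (duration 12) must start no later than day 7.
Electrical rough-in must finish before painting (must start by day 13). With a 5-day duration, electrical rough-in must start by 13 − 5 = day 8.
Site survey must finish in time for curing (must start by day 8, minus 3-day gap → day 5); plumbing rough-in (must start by day 7); electrical rough-in (must start by day 8). The tightest is day 5, so site survey must start by 5 − 5 = day 0.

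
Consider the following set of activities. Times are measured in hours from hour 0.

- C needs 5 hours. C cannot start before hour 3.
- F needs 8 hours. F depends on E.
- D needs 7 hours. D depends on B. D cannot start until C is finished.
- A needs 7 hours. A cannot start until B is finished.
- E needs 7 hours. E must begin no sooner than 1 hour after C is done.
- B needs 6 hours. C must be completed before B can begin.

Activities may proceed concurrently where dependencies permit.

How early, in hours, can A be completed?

21

C cannot begin until its own release at hour 3. It runs from hour 3 to 3 + 5 = hour 8.
B waits on C (finishes hour 8), so it starts at hour 8 and finishes at 8 + 6 = hour 14.
A waits on B (finishes hour 14), so it starts at hour 14 and finishes at 14 + 7 = hour 21.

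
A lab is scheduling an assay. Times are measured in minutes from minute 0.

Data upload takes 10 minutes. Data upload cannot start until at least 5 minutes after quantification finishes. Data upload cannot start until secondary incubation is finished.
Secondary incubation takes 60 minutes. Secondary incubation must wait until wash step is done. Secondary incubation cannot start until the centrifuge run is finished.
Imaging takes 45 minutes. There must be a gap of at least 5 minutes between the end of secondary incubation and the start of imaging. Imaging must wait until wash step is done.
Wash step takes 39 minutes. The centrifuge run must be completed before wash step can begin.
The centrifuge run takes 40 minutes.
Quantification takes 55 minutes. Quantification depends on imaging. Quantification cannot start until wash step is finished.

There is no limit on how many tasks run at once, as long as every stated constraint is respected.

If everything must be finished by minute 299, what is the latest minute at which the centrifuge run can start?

Data upload has no dependents, so it just needs to finish by minute 299. Starting by 299 − 10 = minute 289 achieves that.
Quantification has to be done before data upload (must start by minute 289, minus 5-minute gap → minute 284). That means finishing by minute 284, i.e. starting by 284 − 55 = minute 229.
Since quantification (must start by minute 229) depends on it, imaging must finish by minute 229. Backing off its 45-minute duration gives a latest start of minute 184.
For secondary incubation: imaging (must start by minute 184, minus 5-minute gap → minute 179); data upload (must start by minute 289). The most restrictive is minute 179; with a 60-minute duration, secondary incubation must start by minute 119.
Wash step feeds secondary incubation (must start by minute 119); imaging (must start by minute 184); quantification (must start by minute 229). Taking the minimum, wash step must finish by minute 119 and start by 119 − 39 = minute 80.
The centrifuge run must finish in time for wash step (must start by minute 80); secondary incubation (must start by minute 119). The tightest is minute 80, so the centrifuge run must start by 80 − 40 = minute 40.

40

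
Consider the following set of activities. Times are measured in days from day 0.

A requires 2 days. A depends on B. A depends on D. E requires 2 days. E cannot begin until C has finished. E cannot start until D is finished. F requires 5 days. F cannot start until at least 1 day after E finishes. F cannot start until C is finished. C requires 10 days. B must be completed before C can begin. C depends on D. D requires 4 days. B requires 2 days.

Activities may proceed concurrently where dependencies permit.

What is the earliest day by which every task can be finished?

22

D has no prerequisites, so it starts at day 0 and finishes at day 4.
B can start immediately at day 0; it finishes at day 2.
C needs all of B (finishes day 2); D (finishes day 4). That puts its earliest start at day 4; it finishes at 4 + 10 = day 14.
For E: C (finishes day 14); D (finishes day 4). Taking the maximum gives a start of day 14, and it finishes at 14 + 2 = day 16.
F has to wait for E (finishes day 16, plus 1-day gap → day 17); C (finishes day 14). The latest of these is day 17, so F runs day 17 to 17 + 5 = day 22.
A has to wait for B (finishes day 2); D (finishes day 4). The latest of these is day 4, so A runs day 4 to 4 + 2 = day 6.
All tasks are finished once the last one completes. Finish times: A at 6, B at 2, C at 14, D at 4, E at 16, F at 22. The latest is day 22.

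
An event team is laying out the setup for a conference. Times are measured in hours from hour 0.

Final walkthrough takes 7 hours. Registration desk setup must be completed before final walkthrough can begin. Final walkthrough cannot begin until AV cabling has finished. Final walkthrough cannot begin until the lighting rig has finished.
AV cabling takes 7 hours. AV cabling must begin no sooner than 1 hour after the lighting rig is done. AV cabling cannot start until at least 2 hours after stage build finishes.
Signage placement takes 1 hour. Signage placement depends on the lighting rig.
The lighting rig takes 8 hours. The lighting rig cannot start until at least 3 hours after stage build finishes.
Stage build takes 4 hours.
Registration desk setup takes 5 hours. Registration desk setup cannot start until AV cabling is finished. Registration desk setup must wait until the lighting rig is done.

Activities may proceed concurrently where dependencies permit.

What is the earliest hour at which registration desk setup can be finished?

Stage build has no prerequisites, so it starts at hour 0 and finishes at hour 4.
The lighting rig waits on stage build (finishes hour 4, plus 3-hour gap → hour 7), so it starts at hour 7 and finishes at 7 + 8 = hour 15.
AV cabling cannot start until the lighting rig (finishes hour 15, plus 1-hour gap → hour 16); stage build (finishes hour 4, plus 2-hour gap → hour 6). The controlling bound is hour 16, so AV cabling finishes at 16 + 7 = hour 23.
Registration desk setup has to wait for AV cabling (finishes hour 23); the lighting rig (finishes hour 15). The latest of these is hour 23, so registration desk setup runs hour 23 to 23 + 5 = hour 28.

28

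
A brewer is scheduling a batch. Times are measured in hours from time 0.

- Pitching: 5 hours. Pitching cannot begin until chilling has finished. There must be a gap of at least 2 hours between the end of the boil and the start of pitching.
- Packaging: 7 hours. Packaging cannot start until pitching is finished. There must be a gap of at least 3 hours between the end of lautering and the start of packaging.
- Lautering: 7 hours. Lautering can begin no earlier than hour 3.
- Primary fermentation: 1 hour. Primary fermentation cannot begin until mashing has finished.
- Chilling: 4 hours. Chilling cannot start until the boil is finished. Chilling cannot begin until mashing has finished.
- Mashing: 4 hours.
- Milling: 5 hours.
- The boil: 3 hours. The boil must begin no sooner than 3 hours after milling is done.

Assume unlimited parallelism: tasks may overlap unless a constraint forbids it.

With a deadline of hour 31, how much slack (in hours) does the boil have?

4

Milling can start immediately at hour 0; it finishes at hour 5.
The boil cannot begin until milling (finishes hour 5, plus 3-hour gap → hour 8). It runs from hour 8 to 8 + 3 = hour 11.

Working backward from the deadline:
To finish by hour 31, packaging (duration 7) must start no later than hour 24.
Pitching has to be done before packaging (must start by hour 24). That means finishing by hour 24, i.e. starting by 24 − 5 = hour 19.
Chilling feeds into pitching (must start by hour 19); so chilling must finish by hour 19 and therefore start by hour 15.
The boil must finish in time for chilling (must start by hour 15); pitching (must start by hour 19, minus 2-hour gap → hour 17). The tightest is hour 15, so the boil must start by 15 − 3 = hour 12.
So the boil can start as early as hour 8 and as late as hour 12, giving 12 − 8 = 4 hours of slack.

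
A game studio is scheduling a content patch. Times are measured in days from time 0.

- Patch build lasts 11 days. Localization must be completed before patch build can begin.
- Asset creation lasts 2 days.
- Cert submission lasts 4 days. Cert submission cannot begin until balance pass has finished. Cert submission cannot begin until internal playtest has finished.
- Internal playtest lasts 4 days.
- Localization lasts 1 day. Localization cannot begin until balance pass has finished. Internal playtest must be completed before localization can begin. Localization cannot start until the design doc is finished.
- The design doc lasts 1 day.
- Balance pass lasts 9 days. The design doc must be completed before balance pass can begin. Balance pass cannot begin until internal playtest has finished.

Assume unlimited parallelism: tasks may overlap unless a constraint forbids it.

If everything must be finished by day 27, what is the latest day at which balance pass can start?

6

Nothing follows patch build; the deadline of day 27 is its only limit. It must start by 27 − 11 = day 16.
Localization must finish before patch build (must start by day 16). With a 1-day duration, localization must start by 16 − 1 = day 15.
Cert submission has no dependents, so it just needs to finish by day 27. Starting by 27 − 4 = day 23 achieves that.
For balance pass: localization (must start by day 15); cert submission (must start by day 23). The most restrictive is day 15; with a 9-day duration, balance pass must start by day 6.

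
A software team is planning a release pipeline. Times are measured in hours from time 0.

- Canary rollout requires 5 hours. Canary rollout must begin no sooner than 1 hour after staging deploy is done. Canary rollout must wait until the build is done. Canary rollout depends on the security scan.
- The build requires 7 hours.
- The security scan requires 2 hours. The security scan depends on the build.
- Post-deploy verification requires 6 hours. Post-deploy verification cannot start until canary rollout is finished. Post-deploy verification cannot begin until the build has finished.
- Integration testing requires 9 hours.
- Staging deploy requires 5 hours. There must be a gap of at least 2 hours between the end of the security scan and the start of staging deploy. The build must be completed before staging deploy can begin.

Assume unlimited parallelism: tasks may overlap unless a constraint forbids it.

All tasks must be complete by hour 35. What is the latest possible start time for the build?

Post-deploy verification must finish by hour 35; it takes 6 hours, so it must start by 35 − 6 = hour 29.
Canary rollout feeds into post-deploy verification (must start by hour 29); so canary rollout must finish by hour 29 and therefore start by hour 24.
Staging deploy has to be done before canary rollout (must start by hour 24, minus 1-hour gap → hour 23). That means finishing by hour 23, i.e. starting by 23 − 5 = hour 18.
The security scan must finish in time for staging deploy (must start by hour 18, minus 2-hour gap → hour 16); canary rollout (must start by hour 24). The tightest is hour 16, so the security scan must start by 16 − 2 = hour 14.
The build feeds the security scan (must start by hour 14); staging deploy (must start by hour 18); canary rollout (must start by hour 24); post-deploy verification (must start by hour 29). Taking the minimum, the build must finish by hour 14 and start by 14 − 7 = hour 7.

7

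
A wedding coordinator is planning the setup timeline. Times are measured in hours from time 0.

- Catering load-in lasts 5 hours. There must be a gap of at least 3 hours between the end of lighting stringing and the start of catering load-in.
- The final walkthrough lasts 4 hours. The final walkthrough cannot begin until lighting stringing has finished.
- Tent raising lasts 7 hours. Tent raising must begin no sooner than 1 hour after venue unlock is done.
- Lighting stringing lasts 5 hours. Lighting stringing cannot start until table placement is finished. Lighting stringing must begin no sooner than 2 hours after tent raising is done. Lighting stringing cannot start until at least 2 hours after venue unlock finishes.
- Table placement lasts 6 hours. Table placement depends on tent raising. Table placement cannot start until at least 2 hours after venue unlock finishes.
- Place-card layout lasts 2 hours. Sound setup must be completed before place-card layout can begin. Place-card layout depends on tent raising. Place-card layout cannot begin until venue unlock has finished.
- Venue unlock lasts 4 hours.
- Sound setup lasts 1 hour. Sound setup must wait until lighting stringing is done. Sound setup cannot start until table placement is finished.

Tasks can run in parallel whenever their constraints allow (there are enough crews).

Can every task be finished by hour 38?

Yes

Venue unlock has no prerequisites, so it starts at hour 0 and finishes at hour 4.
Tent raising cannot begin until venue unlock (finishes hour 4, plus 1-hour gap → hour 5). It runs from hour 5 to 5 + 7 = hour 12.
Table placement needs all of tent raising (finishes hour 12); venue unlock (finishes hour 4, plus 2-hour gap → hour 6). That puts its earliest start at hour 12; it finishes at 12 + 6 = hour 18.
For lighting stringing: table placement (finishes hour 18); tent raising (finishes hour 12, plus 2-hour gap → hour 14); venue unlock (finishes hour 4, plus 2-hour gap → hour 6). Taking the maximum gives a start of hour 18, and it finishes at 18 + 5 = hour 23.
After lighting stringing (finishes hour 23), the final walkthrough can start at hour 23 and finishes at hour 27.
Catering load-in cannot begin until lighting stringing (finishes hour 23, plus 3-hour gap → hour 26). It runs from hour 26 to 26 + 5 = hour 31.
Sound setup cannot start until lighting stringing (finishes hour 23); table placement (finishes hour 18). The controlling bound is hour 23, so sound setup finishes at 23 + 1 = hour 24.
For place-card layout: sound setup (finishes hour 24); tent raising (finishes hour 12); venue unlock (finishes hour 4). Taking the maximum gives a start of hour 24, and it finishes at 24 + 2 = hour 26.
Every task is finished by hour 31, which is no later than the deadline of 38, so the schedule is feasible.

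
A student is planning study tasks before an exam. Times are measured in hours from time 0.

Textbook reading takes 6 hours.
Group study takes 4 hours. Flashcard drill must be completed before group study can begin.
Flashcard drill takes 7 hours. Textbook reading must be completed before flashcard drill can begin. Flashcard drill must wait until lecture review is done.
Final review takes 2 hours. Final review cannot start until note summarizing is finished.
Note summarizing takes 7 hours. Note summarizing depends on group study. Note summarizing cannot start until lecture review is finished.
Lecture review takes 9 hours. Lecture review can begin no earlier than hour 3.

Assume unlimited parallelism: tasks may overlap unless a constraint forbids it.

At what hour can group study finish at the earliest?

23

After its own release at hour 3, lecture review can start at hour 3 and finishes at hour 12.
Textbook reading can start immediately at hour 0; it finishes at hour 6.
For flashcard drill: textbook reading (finishes hour 6); lecture review (finishes hour 12). Taking the maximum gives a start of hour 12, and it finishes at 12 + 7 = hour 19.
Group study waits on flashcard drill (finishes hour 19), so it starts at hour 19 and finishes at 19 + 4 = hour 23.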